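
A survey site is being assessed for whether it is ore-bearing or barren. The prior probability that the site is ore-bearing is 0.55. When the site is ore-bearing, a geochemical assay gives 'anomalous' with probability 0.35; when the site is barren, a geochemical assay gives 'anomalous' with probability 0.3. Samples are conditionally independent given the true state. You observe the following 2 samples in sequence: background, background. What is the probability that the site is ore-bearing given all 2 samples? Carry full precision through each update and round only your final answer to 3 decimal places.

After 'background': P(ore) = 0.65·0.5500 / (0.65·0.5500 + 0.7·0.4500) ≈ 0.5316
After 'background': P(ore) = 0.65·0.5316 / (0.65·0.5316 + 0.7·0.4684) ≈ 0.5131

0.513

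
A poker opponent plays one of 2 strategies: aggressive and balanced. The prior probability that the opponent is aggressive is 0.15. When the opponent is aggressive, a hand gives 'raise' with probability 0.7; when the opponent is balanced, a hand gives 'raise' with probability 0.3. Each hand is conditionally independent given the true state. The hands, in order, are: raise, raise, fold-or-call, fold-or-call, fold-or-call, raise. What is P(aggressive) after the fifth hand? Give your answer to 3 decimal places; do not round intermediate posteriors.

0.070

After 'raise': P(aggressive) = 0.7·0.1500 / (0.7·0.1500 + 0.3·0.8500) ≈ 0.2917
After 'raise': P(aggressive) = 0.7·0.2917 / (0.7·0.2917 + 0.3·0.7083) ≈ 0.4900
After 'fold-or-call': P(aggressive) = 0.3·0.4900 / (0.3·0.4900 + 0.7·0.5100) ≈ 0.2917
After 'fold-or-call': P(aggressive) = 0.3·0.2917 / (0.3·0.2917 + 0.7·0.7083) ≈ 0.1500
After 'fold-or-call': P(aggressive) = 0.3·0.1500 / (0.3·0.1500 + 0.7·0.8500) ≈ 0.0703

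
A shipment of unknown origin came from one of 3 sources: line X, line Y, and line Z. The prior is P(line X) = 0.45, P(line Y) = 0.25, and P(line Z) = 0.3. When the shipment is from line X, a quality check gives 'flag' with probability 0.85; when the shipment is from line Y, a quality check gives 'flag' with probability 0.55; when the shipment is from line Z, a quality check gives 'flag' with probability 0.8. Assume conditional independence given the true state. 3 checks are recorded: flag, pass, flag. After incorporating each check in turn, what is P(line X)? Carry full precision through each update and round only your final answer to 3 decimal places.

Apply Bayes' rule sequentially, carrying P(line X) forward.
After 'flag': normaliser = 0.85·0.4500 + 0.55·0.2500 + 0.8·0.3000; P(line X) ≈ 0.5033, P(line Y) ≈ 0.1809, P(line Z) ≈ 0.3158
After 'pass': normaliser = 0.15·0.5033 + 0.45·0.1809 + 0.2·0.3158; P(line X) ≈ 0.3430, P(line Y) ≈ 0.3700, P(line Z) ≈ 0.2870
After 'flag': normaliser = 0.85·0.3430 + 0.55·0.3700 + 0.8·0.2870; P(line X) ≈ 0.4024, P(line Y) ≈ 0.2808, P(line Z) ≈ 0.3168

0.402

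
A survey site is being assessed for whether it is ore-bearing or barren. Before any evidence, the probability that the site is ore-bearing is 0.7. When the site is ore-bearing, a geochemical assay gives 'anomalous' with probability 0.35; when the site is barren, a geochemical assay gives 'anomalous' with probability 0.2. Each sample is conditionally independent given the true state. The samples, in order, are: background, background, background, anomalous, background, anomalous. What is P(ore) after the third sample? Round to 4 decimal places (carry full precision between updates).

Each posterior becomes the prior for the next update.
After 'background': P(ore) = 0.65·0.7000 / (0.65·0.7000 + 0.8·0.3000) ≈ 0.6547
After 'background': P(ore) = 0.65·0.6547 / (0.65·0.6547 + 0.8·0.3453) ≈ 0.6064
After 'background': P(ore) = 0.65·0.6064 / (0.65·0.6064 + 0.8·0.3936) ≈ 0.5559

0.5559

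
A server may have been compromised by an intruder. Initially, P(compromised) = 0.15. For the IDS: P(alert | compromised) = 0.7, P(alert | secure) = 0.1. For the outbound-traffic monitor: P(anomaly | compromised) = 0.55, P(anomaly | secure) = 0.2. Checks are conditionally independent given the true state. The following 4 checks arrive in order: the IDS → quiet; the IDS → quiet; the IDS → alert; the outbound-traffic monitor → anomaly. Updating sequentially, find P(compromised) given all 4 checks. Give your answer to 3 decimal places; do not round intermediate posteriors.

0.274

After the IDS='quiet': P(compromised) = 0.3·0.1500 / (0.3·0.1500 + 0.9·0.8500) ≈ 0.0556
After the IDS='quiet': P(compromised) = 0.3·0.0556 / (0.3·0.0556 + 0.9·0.9444) ≈ 0.0192
After the IDS='alert': P(compromised) = 0.7·0.0192 / (0.7·0.0192 + 0.1·0.9808) ≈ 0.1207
After the outbound-traffic monitor='anomaly': P(compromised) = 0.55·0.1207 / (0.55·0.1207 + 0.2·0.8793) ≈ 0.2740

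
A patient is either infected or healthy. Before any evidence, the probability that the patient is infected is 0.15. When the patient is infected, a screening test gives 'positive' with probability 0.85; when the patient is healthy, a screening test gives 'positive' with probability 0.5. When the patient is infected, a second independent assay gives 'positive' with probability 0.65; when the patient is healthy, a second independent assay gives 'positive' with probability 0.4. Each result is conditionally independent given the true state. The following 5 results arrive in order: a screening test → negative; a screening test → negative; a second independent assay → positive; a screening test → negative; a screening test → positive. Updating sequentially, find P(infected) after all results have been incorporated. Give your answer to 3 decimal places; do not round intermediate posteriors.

After a screening test='negative': P(infected) = 0.15·0.1500 / (0.15·0.1500 + 0.5·0.8500) ≈ 0.0503
After a screening test='negative': P(infected) = 0.15·0.0503 / (0.15·0.0503 + 0.5·0.9497) ≈ 0.0156
After a second independent assay='positive': P(infected) = 0.65·0.0156 / (0.65·0.0156 + 0.4·0.9844) ≈ 0.0252
After a screening test='negative': P(infected) = 0.15·0.0252 / (0.15·0.0252 + 0.5·0.9748) ≈ 0.0077
After a screening test='positive': P(infected) = 0.85·0.0077 / (0.85·0.0077 + 0.5·0.9923) ≈ 0.0130

0.013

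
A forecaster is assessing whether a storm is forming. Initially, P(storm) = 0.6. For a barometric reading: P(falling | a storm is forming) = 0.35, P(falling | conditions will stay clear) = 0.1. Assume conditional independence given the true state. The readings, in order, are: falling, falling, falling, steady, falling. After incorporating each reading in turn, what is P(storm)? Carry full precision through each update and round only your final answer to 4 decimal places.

0.9939

Apply Bayes' rule sequentially, carrying P(storm) forward.
After 'falling': P(storm) = 0.35·0.6000 / (0.35·0.6000 + 0.1·0.4000) ≈ 0.8400
After 'falling': P(storm) = 0.35·0.8400 / (0.35·0.8400 + 0.1·0.1600) ≈ 0.9484
After 'falling': P(storm) = 0.35·0.9484 / (0.35·0.9484 + 0.1·0.0516) ≈ 0.9847
After 'steady': P(storm) = 0.65·0.9847 / (0.65·0.9847 + 0.9·0.0153) ≈ 0.9789
After 'falling': P(storm) = 0.35·0.9789 / (0.35·0.9789 + 0.1·0.0211) ≈ 0.9939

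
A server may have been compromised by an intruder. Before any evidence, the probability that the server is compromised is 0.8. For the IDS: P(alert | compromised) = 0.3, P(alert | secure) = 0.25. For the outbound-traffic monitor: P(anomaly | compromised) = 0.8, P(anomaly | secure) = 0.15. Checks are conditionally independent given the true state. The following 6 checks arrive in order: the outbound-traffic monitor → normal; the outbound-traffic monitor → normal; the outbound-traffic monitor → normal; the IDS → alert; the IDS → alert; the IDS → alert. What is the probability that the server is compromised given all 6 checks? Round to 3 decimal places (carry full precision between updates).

Apply Bayes' rule sequentially, carrying P(compromised) forward.
After the outbound-traffic monitor='normal': P(compromised) = 0.2·0.8000 / (0.2·0.8000 + 0.85·0.2000) ≈ 0.4848
After the outbound-traffic monitor='normal': P(compromised) = 0.2·0.4848 / (0.2·0.4848 + 0.85·0.5152) ≈ 0.1813
After the outbound-traffic monitor='normal': P(compromised) = 0.2·0.1813 / (0.2·0.1813 + 0.85·0.8187) ≈ 0.0495
After the IDS='alert': P(compromised) = 0.3·0.0495 / (0.3·0.0495 + 0.25·0.9505) ≈ 0.0588
After the IDS='alert': P(compromised) = 0.3·0.0588 / (0.3·0.0588 + 0.25·0.9412) ≈ 0.0698
After the IDS='alert': P(compromised) = 0.3·0.0698 / (0.3·0.0698 + 0.25·0.9302) ≈ 0.0826

0.083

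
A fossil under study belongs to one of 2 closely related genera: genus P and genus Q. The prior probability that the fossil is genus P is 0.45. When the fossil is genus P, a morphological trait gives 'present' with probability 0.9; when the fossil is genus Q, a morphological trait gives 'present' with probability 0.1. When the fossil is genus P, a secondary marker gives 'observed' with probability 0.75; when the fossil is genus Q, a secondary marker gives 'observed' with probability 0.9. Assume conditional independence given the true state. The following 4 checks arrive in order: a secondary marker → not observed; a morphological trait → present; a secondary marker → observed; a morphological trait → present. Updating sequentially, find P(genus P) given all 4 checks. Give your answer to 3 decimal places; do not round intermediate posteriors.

Apply Bayes' rule sequentially, carrying P(genus P) forward.
After a secondary marker='not observed': P(genus P) = 0.25·0.4500 / (0.25·0.4500 + 0.1·0.5500) ≈ 0.6716
After a morphological trait='present': P(genus P) = 0.9·0.6716 / (0.9·0.6716 + 0.1·0.3284) ≈ 0.9485
After a secondary marker='observed': P(genus P) = 0.75·0.9485 / (0.75·0.9485 + 0.9·0.0515) ≈ 0.9388
After a morphological trait='present': P(genus P) = 0.9·0.9388 / (0.9·0.9388 + 0.1·0.0612) ≈ 0.9928

0.993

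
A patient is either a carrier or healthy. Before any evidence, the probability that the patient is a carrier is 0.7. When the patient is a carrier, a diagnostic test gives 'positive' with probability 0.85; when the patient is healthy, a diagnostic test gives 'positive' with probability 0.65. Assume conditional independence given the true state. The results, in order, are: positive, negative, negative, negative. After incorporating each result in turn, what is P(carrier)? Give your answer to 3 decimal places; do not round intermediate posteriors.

Apply Bayes' rule sequentially, carrying P(carrier) forward.
After 'positive': P(carrier) = 0.85·0.7000 / (0.85·0.7000 + 0.65·0.3000) ≈ 0.7532
After 'negative': P(carrier) = 0.15·0.7532 / (0.15·0.7532 + 0.35·0.2468) ≈ 0.5667
After 'negative': P(carrier) = 0.15·0.5667 / (0.15·0.5667 + 0.35·0.4333) ≈ 0.3592
After 'negative': P(carrier) = 0.15·0.3592 / (0.15·0.3592 + 0.35·0.6408) ≈ 0.1937

0.194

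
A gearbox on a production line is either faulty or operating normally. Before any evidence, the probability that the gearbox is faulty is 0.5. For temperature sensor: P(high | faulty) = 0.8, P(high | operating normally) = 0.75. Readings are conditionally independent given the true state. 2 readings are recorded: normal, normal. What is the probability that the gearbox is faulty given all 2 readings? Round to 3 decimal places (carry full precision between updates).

After 'normal': P(faulty) = 0.2·0.5000 / (0.2·0.5000 + 0.25·0.5000) ≈ 0.4444
After 'normal': P(faulty) = 0.2·0.4444 / (0.2·0.4444 + 0.25·0.5556) ≈ 0.3902

0.390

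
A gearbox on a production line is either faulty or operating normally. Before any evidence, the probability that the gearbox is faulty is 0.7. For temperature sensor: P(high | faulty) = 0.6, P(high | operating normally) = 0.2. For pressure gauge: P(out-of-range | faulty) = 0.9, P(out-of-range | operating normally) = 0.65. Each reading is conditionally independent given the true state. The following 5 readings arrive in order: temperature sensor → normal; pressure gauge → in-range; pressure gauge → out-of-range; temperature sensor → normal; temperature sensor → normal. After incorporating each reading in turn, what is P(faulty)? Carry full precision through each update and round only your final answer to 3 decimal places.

0.103

Apply Bayes' rule sequentially, carrying P(faulty) forward.
After temperature sensor='normal': P(faulty) = 0.4·0.7000 / (0.4·0.7000 + 0.8·0.3000) ≈ 0.5385
After pressure gauge='in-range': P(faulty) = 0.1·0.5385 / (0.1·0.5385 + 0.35·0.4615) ≈ 0.2500
After pressure gauge='out-of-range': P(faulty) = 0.9·0.2500 / (0.9·0.2500 + 0.65·0.7500) ≈ 0.3158
After temperature sensor='normal': P(faulty) = 0.4·0.3158 / (0.4·0.3158 + 0.8·0.6842) ≈ 0.1875
After temperature sensor='normal': P(faulty) = 0.4·0.1875 / (0.4·0.1875 + 0.8·0.8125) ≈ 0.1034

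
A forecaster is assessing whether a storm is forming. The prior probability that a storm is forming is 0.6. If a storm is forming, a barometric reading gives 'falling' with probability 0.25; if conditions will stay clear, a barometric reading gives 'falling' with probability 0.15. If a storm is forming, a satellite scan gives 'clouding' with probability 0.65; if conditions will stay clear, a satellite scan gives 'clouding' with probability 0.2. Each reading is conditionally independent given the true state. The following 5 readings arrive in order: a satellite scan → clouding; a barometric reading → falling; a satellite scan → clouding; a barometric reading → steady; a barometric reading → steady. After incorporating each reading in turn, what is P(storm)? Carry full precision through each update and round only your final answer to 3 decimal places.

0.954

Each posterior becomes the prior for the next update.
After a satellite scan='clouding': P(storm) = 0.65·0.6000 / (0.65·0.6000 + 0.2·0.4000) ≈ 0.8298
After a barometric reading='falling': P(storm) = 0.25·0.8298 / (0.25·0.8298 + 0.15·0.1702) ≈ 0.8904
After a satellite scan='clouding': P(storm) = 0.65·0.8904 / (0.65·0.8904 + 0.2·0.1096) ≈ 0.9635
After a barometric reading='steady': P(storm) = 0.75·0.9635 / (0.75·0.9635 + 0.85·0.0365) ≈ 0.9588
After a barometric reading='steady': P(storm) = 0.75·0.9588 / (0.75·0.9588 + 0.85·0.0412) ≈ 0.9536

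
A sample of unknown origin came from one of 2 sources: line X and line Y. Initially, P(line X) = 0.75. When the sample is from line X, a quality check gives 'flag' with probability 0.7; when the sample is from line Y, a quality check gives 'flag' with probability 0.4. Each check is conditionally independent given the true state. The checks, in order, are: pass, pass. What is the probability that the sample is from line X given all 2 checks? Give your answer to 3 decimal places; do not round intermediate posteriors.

0.429

After 'pass': P(line X) = 0.3·0.7500 / (0.3·0.7500 + 0.6·0.2500) ≈ 0.6000
After 'pass': P(line X) = 0.3·0.6000 / (0.3·0.6000 + 0.6·0.4000) ≈ 0.4286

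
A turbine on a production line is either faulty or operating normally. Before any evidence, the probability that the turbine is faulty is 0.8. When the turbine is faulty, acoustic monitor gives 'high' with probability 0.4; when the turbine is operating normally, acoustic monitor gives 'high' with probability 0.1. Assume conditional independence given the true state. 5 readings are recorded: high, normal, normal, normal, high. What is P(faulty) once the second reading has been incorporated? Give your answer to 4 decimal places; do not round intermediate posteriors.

0.9143

After 'high': P(faulty) = 0.4·0.8000 / (0.4·0.8000 + 0.1·0.2000) ≈ 0.9412
After 'normal': P(faulty) = 0.6·0.9412 / (0.6·0.9412 + 0.9·0.0588) ≈ 0.9143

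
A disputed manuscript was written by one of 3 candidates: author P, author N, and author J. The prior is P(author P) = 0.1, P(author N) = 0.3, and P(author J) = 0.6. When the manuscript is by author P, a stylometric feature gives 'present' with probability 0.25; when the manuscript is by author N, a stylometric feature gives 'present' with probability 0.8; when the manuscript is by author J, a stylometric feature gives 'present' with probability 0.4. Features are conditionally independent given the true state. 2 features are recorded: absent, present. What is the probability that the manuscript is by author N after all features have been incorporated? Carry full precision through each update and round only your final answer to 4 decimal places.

After 'absent': normaliser = 0.75·0.1000 + 0.2·0.3000 + 0.6·0.6000; P(author P) ≈ 0.1515, P(author N) ≈ 0.1212, P(author J) ≈ 0.7273
After 'present': normaliser = 0.25·0.1515 + 0.8·0.1212 + 0.4·0.7273; P(author P) ≈ 0.0890, P(author N) ≈ 0.2278, P(author J) ≈ 0.6833

0.2278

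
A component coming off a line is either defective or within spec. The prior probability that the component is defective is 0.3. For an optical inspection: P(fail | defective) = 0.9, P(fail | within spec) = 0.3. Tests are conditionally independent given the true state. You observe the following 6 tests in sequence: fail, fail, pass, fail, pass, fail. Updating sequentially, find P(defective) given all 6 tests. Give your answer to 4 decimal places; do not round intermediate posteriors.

After 'fail': P(defective) = 0.9·0.3000 / (0.9·0.3000 + 0.3·0.7000) ≈ 0.5625
After 'fail': P(defective) = 0.9·0.5625 / (0.9·0.5625 + 0.3·0.4375) ≈ 0.7941
After 'pass': P(defective) = 0.1·0.7941 / (0.1·0.7941 + 0.7·0.2059) ≈ 0.3553
After 'fail': P(defective) = 0.9·0.3553 / (0.9·0.3553 + 0.3·0.6447) ≈ 0.6231
After 'pass': P(defective) = 0.1·0.6231 / (0.1·0.6231 + 0.7·0.3769) ≈ 0.1910
After 'fail': P(defective) = 0.9·0.1910 / (0.9·0.1910 + 0.3·0.8090) ≈ 0.4147

0.4147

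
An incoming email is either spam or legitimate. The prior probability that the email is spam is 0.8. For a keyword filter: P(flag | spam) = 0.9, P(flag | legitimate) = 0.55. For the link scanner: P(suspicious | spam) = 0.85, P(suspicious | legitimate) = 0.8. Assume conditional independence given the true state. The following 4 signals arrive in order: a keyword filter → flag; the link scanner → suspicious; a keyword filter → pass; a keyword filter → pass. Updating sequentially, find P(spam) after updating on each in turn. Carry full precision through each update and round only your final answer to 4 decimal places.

0.2556

After a keyword filter='flag': P(spam) = 0.9·0.8000 / (0.9·0.8000 + 0.55·0.2000) ≈ 0.8675
After the link scanner='suspicious': P(spam) = 0.85·0.8675 / (0.85·0.8675 + 0.8·0.1325) ≈ 0.8743
After a keyword filter='pass': P(spam) = 0.1·0.8743 / (0.1·0.8743 + 0.45·0.1257) ≈ 0.6071
After a keyword filter='pass': P(spam) = 0.1·0.6071 / (0.1·0.6071 + 0.45·0.3929) ≈ 0.2556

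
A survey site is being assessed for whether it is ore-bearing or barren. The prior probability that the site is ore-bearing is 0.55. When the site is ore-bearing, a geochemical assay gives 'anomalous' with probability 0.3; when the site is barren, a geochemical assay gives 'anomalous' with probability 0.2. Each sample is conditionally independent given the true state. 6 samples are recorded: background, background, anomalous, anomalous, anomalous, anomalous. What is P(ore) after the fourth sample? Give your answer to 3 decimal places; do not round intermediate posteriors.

After 'background': P(ore) = 0.7·0.5500 / (0.7·0.5500 + 0.8·0.4500) ≈ 0.5168
After 'background': P(ore) = 0.7·0.5168 / (0.7·0.5168 + 0.8·0.4832) ≈ 0.4834
After 'anomalous': P(ore) = 0.3·0.4834 / (0.3·0.4834 + 0.2·0.5166) ≈ 0.5840
After 'anomalous': P(ore) = 0.3·0.5840 / (0.3·0.5840 + 0.2·0.4160) ≈ 0.6780

0.678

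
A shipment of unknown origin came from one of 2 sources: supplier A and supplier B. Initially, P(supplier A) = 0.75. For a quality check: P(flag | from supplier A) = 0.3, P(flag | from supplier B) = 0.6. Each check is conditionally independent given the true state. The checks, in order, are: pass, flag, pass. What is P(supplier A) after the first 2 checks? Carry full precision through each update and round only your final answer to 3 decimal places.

0.724

After 'pass': P(supplier A) = 0.7·0.7500 / (0.7·0.7500 + 0.4·0.2500) ≈ 0.8400
After 'flag': P(supplier A) = 0.3·0.8400 / (0.3·0.8400 + 0.6·0.1600) ≈ 0.7241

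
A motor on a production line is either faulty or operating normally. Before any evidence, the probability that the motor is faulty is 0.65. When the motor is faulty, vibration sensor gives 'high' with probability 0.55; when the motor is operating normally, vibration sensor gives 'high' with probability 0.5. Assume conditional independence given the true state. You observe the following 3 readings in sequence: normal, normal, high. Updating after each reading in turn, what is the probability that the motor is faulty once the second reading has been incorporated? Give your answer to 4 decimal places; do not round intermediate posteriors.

After 'normal': P(faulty) = 0.45·0.6500 / (0.45·0.6500 + 0.5·0.3500) ≈ 0.6257
After 'normal': P(faulty) = 0.45·0.6257 / (0.45·0.6257 + 0.5·0.3743) ≈ 0.6007

0.6007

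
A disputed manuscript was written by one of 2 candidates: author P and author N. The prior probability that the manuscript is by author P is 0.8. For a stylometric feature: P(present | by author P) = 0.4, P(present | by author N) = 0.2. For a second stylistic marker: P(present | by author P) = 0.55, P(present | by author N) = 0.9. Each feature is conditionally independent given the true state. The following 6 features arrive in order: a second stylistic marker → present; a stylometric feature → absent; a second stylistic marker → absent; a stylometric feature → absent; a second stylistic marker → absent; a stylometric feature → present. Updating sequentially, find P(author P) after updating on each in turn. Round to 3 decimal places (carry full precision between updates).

0.982

After a second stylistic marker='present': P(author P) = 0.55·0.8000 / (0.55·0.8000 + 0.9·0.2000) ≈ 0.7097
After a stylometric feature='absent': P(author P) = 0.6·0.7097 / (0.6·0.7097 + 0.8·0.2903) ≈ 0.6471
After a second stylistic marker='absent': P(author P) = 0.45·0.6471 / (0.45·0.6471 + 0.1·0.3529) ≈ 0.8919
After a stylometric feature='absent': P(author P) = 0.6·0.8919 / (0.6·0.8919 + 0.8·0.1081) ≈ 0.8609
After a second stylistic marker='absent': P(author P) = 0.45·0.8609 / (0.45·0.8609 + 0.1·0.1391) ≈ 0.9653
After a stylometric feature='present': P(author P) = 0.4·0.9653 / (0.4·0.9653 + 0.2·0.0347) ≈ 0.9824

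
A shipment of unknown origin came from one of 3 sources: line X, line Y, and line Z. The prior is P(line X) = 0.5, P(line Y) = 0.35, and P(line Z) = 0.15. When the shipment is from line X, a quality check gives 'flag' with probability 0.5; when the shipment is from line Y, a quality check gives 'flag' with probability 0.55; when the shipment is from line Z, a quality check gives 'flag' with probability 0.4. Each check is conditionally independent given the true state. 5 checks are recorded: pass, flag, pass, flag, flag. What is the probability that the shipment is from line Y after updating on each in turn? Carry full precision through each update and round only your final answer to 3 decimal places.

0.382

After 'pass': normaliser = 0.5·0.5000 + 0.45·0.3500 + 0.6·0.1500; P(line X) ≈ 0.5025, P(line Y) ≈ 0.3166, P(line Z) ≈ 0.1809
After 'flag': normaliser = 0.5·0.5025 + 0.55·0.3166 + 0.4·0.1809; P(line X) ≈ 0.5048, P(line Y) ≈ 0.3498, P(line Z) ≈ 0.1454
After 'pass': normaliser = 0.5·0.5048 + 0.45·0.3498 + 0.6·0.1454; P(line X) ≈ 0.5078, P(line Y) ≈ 0.3167, P(line Z) ≈ 0.1755
After 'flag': normaliser = 0.5·0.5078 + 0.55·0.3167 + 0.4·0.1755; P(line X) ≈ 0.5095, P(line Y) ≈ 0.3496, P(line Z) ≈ 0.1409
After 'flag': normaliser = 0.5·0.5095 + 0.55·0.3496 + 0.4·0.1409; P(line X) ≈ 0.5061, P(line Y) ≈ 0.3819, P(line Z) ≈ 0.1119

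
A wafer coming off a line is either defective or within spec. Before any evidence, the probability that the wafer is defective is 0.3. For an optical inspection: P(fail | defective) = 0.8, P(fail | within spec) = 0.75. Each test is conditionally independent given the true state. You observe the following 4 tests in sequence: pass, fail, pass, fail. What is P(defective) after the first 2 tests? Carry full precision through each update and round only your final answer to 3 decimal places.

0.268

After 'pass': P(defective) = 0.2·0.3000 / (0.2·0.3000 + 0.25·0.7000) ≈ 0.2553
After 'fail': P(defective) = 0.8·0.2553 / (0.8·0.2553 + 0.75·0.7447) ≈ 0.2678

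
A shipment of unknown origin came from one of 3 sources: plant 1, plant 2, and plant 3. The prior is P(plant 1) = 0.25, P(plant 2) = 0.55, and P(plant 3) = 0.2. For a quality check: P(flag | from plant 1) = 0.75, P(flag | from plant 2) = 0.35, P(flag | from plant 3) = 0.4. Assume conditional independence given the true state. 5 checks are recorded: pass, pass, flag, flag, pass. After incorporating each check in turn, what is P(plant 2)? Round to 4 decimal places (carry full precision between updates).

After 'pass': normaliser = 0.25·0.2500 + 0.65·0.5500 + 0.6·0.2000; P(plant 1) ≈ 0.1157, P(plant 2) ≈ 0.6620, P(plant 3) ≈ 0.2222
After 'pass': normaliser = 0.25·0.1157 + 0.65·0.6620 + 0.6·0.2222; P(plant 1) ≈ 0.0488, P(plant 2) ≈ 0.7262, P(plant 3) ≈ 0.2250
After 'flag': normaliser = 0.75·0.0488 + 0.35·0.7262 + 0.4·0.2250; P(plant 1) ≈ 0.0962, P(plant 2) ≈ 0.6675, P(plant 3) ≈ 0.2364
After 'flag': normaliser = 0.75·0.0962 + 0.35·0.6675 + 0.4·0.2364; P(plant 1) ≈ 0.1802, P(plant 2) ≈ 0.5836, P(plant 3) ≈ 0.2362
After 'pass': normaliser = 0.25·0.1802 + 0.65·0.5836 + 0.6·0.2362; P(plant 1) ≈ 0.0796, P(plant 2) ≈ 0.6701, P(plant 3) ≈ 0.2503

0.6701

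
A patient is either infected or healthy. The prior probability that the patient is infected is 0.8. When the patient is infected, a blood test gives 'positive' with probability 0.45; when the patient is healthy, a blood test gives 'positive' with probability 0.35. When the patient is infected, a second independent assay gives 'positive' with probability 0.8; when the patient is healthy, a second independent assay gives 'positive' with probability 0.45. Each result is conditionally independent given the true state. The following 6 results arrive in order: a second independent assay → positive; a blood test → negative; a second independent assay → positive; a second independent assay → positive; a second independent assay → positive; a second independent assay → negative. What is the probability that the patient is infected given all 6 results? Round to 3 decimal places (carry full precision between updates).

0.925

Each posterior becomes the prior for the next update.
After a second independent assay='positive': P(infected) = 0.8·0.8000 / (0.8·0.8000 + 0.45·0.2000) ≈ 0.8767
After a blood test='negative': P(infected) = 0.55·0.8767 / (0.55·0.8767 + 0.65·0.1233) ≈ 0.8575
After a second independent assay='positive': P(infected) = 0.8·0.8575 / (0.8·0.8575 + 0.45·0.1425) ≈ 0.9145
After a second independent assay='positive': P(infected) = 0.8·0.9145 / (0.8·0.9145 + 0.45·0.0855) ≈ 0.9500
After a second independent assay='positive': P(infected) = 0.8·0.9500 / (0.8·0.9500 + 0.45·0.0500) ≈ 0.9713
After a second independent assay='negative': P(infected) = 0.2·0.9713 / (0.2·0.9713 + 0.55·0.0287) ≈ 0.9248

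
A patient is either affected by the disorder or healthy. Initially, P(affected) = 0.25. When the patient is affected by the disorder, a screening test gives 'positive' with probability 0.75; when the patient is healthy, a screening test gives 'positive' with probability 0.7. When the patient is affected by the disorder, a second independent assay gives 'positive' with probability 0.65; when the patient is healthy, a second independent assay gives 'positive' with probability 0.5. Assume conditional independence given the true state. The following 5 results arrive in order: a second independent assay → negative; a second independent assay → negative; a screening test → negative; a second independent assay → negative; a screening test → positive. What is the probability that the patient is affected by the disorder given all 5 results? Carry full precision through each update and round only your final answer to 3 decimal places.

0.093

Each posterior becomes the prior for the next update.
After a second independent assay='negative': P(affected) = 0.35·0.2500 / (0.35·0.2500 + 0.5·0.7500) ≈ 0.1892
After a second independent assay='negative': P(affected) = 0.35·0.1892 / (0.35·0.1892 + 0.5·0.8108) ≈ 0.1404
After a screening test='negative': P(affected) = 0.25·0.1404 / (0.25·0.1404 + 0.3·0.8596) ≈ 0.1198
After a second independent assay='negative': P(affected) = 0.35·0.1198 / (0.35·0.1198 + 0.5·0.8802) ≈ 0.0870
After a screening test='positive': P(affected) = 0.75·0.0870 / (0.75·0.0870 + 0.7·0.9130) ≈ 0.0926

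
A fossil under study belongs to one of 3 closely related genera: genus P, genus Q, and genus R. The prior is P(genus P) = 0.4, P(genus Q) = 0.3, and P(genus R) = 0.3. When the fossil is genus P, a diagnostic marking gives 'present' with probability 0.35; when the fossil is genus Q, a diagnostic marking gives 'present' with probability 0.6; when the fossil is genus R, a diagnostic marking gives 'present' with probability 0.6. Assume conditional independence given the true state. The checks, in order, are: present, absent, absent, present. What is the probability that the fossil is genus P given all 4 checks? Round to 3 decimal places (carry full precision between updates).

0.375

After 'present': normaliser = 0.35·0.4000 + 0.6·0.3000 + 0.6·0.3000; P(genus P) ≈ 0.2800, P(genus Q) ≈ 0.3600, P(genus R) ≈ 0.3600
After 'absent': normaliser = 0.65·0.2800 + 0.4·0.3600 + 0.4·0.3600; P(genus P) ≈ 0.3872, P(genus Q) ≈ 0.3064, P(genus R) ≈ 0.3064
After 'absent': normaliser = 0.65·0.3872 + 0.4·0.3064 + 0.4·0.3064; P(genus P) ≈ 0.5066, P(genus Q) ≈ 0.2467, P(genus R) ≈ 0.2467
After 'present': normaliser = 0.35·0.5066 + 0.6·0.2467 + 0.6·0.2467; P(genus P) ≈ 0.3746, P(genus Q) ≈ 0.3127, P(genus R) ≈ 0.3127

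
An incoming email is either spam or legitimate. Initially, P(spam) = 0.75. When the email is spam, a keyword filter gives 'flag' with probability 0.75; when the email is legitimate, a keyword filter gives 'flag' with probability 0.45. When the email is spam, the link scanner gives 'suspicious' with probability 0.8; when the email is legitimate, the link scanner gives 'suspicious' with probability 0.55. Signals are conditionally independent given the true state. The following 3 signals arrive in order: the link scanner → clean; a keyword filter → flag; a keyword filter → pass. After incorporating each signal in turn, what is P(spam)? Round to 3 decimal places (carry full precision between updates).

After the link scanner='clean': P(spam) = 0.2·0.7500 / (0.2·0.7500 + 0.45·0.2500) ≈ 0.5714
After a keyword filter='flag': P(spam) = 0.75·0.5714 / (0.75·0.5714 + 0.45·0.4286) ≈ 0.6897
After a keyword filter='pass': P(spam) = 0.25·0.6897 / (0.25·0.6897 + 0.55·0.3103) ≈ 0.5025

0.503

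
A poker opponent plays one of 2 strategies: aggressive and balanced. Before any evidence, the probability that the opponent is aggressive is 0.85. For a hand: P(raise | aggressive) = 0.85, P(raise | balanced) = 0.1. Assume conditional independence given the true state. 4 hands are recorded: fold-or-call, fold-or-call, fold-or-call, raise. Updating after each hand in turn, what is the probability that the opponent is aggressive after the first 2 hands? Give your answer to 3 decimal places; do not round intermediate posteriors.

Each posterior becomes the prior for the next update.
After 'fold-or-call': P(aggressive) = 0.15·0.8500 / (0.15·0.8500 + 0.9·0.1500) ≈ 0.4857
After 'fold-or-call': P(aggressive) = 0.15·0.4857 / (0.15·0.4857 + 0.9·0.5143) ≈ 0.1360

0.136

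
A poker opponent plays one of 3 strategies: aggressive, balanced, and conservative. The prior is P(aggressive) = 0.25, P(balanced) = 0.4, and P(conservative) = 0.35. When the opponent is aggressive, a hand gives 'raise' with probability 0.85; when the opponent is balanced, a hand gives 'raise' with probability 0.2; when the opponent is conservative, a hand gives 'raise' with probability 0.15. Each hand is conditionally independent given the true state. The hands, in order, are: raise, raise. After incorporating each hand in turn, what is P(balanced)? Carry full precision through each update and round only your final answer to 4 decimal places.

Apply Bayes' rule sequentially, carrying P(balanced) forward.
After 'raise': normaliser = 0.85·0.2500 + 0.2·0.4000 + 0.15·0.3500; P(aggressive) ≈ 0.6159, P(balanced) ≈ 0.2319, P(conservative) ≈ 0.1522
After 'raise': normaliser = 0.85·0.6159 + 0.2·0.2319 + 0.15·0.1522; P(aggressive) ≈ 0.8833, P(balanced) ≈ 0.0782, P(conservative) ≈ 0.0385

0.0782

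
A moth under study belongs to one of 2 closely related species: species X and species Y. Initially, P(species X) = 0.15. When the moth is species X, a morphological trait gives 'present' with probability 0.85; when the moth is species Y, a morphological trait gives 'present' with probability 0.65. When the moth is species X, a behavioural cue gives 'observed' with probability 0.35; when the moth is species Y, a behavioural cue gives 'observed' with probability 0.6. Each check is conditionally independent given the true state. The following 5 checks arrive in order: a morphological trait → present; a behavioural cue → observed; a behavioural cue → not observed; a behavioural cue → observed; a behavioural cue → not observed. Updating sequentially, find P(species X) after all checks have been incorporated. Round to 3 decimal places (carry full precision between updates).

0.172

Each posterior becomes the prior for the next update.
After a morphological trait='present': P(species X) = 0.85·0.1500 / (0.85·0.1500 + 0.65·0.8500) ≈ 0.1875
After a behavioural cue='observed': P(species X) = 0.35·0.1875 / (0.35·0.1875 + 0.6·0.8125) ≈ 0.1186
After a behavioural cue='not observed': P(species X) = 0.65·0.1186 / (0.65·0.1186 + 0.4·0.8814) ≈ 0.1795
After a behavioural cue='observed': P(species X) = 0.35·0.1795 / (0.35·0.1795 + 0.6·0.8205) ≈ 0.1132
After a behavioural cue='not observed': P(species X) = 0.65·0.1132 / (0.65·0.1132 + 0.4·0.8868) ≈ 0.1717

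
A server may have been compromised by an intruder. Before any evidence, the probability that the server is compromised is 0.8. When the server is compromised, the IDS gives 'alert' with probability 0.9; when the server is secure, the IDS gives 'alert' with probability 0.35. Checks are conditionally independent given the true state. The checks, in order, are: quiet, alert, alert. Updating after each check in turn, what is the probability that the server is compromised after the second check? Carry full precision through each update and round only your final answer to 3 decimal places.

After 'quiet': P(compromised) = 0.1·0.8000 / (0.1·0.8000 + 0.65·0.2000) ≈ 0.3810
After 'alert': P(compromised) = 0.9·0.3810 / (0.9·0.3810 + 0.35·0.6190) ≈ 0.6128

0.613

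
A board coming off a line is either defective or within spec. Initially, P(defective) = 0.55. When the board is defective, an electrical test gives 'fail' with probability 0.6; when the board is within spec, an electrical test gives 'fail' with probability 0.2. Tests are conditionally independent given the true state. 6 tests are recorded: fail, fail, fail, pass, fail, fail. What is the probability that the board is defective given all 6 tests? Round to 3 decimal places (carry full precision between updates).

After 'fail': P(defective) = 0.6·0.5500 / (0.6·0.5500 + 0.2·0.4500) ≈ 0.7857
After 'fail': P(defective) = 0.6·0.7857 / (0.6·0.7857 + 0.2·0.2143) ≈ 0.9167
After 'fail': P(defective) = 0.6·0.9167 / (0.6·0.9167 + 0.2·0.0833) ≈ 0.9706
After 'pass': P(defective) = 0.4·0.9706 / (0.4·0.9706 + 0.8·0.0294) ≈ 0.9429
After 'fail': P(defective) = 0.6·0.9429 / (0.6·0.9429 + 0.2·0.0571) ≈ 0.9802
After 'fail': P(defective) = 0.6·0.9802 / (0.6·0.9802 + 0.2·0.0198) ≈ 0.9933

0.993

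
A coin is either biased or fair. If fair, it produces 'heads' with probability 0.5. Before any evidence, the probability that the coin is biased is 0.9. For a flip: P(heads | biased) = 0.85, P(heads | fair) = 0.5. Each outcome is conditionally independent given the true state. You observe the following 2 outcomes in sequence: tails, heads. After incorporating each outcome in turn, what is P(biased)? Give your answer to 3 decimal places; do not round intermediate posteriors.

0.821

After 'tails': P(biased) = 0.15·0.9000 / (0.15·0.9000 + 0.5·0.1000) ≈ 0.7297
After 'heads': P(biased) = 0.85·0.7297 / (0.85·0.7297 + 0.5·0.2703) ≈ 0.8211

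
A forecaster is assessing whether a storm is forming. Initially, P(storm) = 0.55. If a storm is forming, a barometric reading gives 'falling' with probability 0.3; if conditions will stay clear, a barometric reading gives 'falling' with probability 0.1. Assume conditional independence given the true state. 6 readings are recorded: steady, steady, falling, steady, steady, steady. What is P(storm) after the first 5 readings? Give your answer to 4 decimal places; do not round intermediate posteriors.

0.5730

Each posterior becomes the prior for the next update.
After 'steady': P(storm) = 0.7·0.5500 / (0.7·0.5500 + 0.9·0.4500) ≈ 0.4873
After 'steady': P(storm) = 0.7·0.4873 / (0.7·0.4873 + 0.9·0.5127) ≈ 0.4251
After 'falling': P(storm) = 0.3·0.4251 / (0.3·0.4251 + 0.1·0.5749) ≈ 0.6893
After 'steady': P(storm) = 0.7·0.6893 / (0.7·0.6893 + 0.9·0.3107) ≈ 0.6331
After 'steady': P(storm) = 0.7·0.6331 / (0.7·0.6331 + 0.9·0.3669) ≈ 0.5730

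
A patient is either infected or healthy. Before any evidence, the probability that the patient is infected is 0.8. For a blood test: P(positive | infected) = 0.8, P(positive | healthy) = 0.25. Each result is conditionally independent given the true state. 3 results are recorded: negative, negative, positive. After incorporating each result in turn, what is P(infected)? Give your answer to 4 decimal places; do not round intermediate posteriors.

After 'negative': P(infected) = 0.2·0.8000 / (0.2·0.8000 + 0.75·0.2000) ≈ 0.5161
After 'negative': P(infected) = 0.2·0.5161 / (0.2·0.5161 + 0.75·0.4839) ≈ 0.2215
After 'positive': P(infected) = 0.8·0.2215 / (0.8·0.2215 + 0.25·0.7785) ≈ 0.4765

0.4765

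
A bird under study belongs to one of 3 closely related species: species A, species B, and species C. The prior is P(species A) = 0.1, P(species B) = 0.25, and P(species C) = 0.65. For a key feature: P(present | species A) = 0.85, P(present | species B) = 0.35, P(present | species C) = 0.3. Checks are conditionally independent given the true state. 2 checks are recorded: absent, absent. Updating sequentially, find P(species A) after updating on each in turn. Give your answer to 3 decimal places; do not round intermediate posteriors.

After 'absent': normaliser = 0.15·0.1000 + 0.65·0.2500 + 0.7·0.6500; P(species A) ≈ 0.0237, P(species B) ≈ 0.2569, P(species C) ≈ 0.7194
After 'absent': normaliser = 0.15·0.0237 + 0.65·0.2569 + 0.7·0.7194; P(species A) ≈ 0.0053, P(species B) ≈ 0.2477, P(species C) ≈ 0.7470

0.005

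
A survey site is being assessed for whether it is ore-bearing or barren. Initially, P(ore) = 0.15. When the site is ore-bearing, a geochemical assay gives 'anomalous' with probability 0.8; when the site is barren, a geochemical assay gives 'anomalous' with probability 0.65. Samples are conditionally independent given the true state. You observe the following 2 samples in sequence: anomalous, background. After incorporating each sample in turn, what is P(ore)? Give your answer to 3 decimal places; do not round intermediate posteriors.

0.110

Each posterior becomes the prior for the next update.
After 'anomalous': P(ore) = 0.8·0.1500 / (0.8·0.1500 + 0.65·0.8500) ≈ 0.1784
After 'background': P(ore) = 0.2·0.1784 / (0.2·0.1784 + 0.35·0.8216) ≈ 0.1104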